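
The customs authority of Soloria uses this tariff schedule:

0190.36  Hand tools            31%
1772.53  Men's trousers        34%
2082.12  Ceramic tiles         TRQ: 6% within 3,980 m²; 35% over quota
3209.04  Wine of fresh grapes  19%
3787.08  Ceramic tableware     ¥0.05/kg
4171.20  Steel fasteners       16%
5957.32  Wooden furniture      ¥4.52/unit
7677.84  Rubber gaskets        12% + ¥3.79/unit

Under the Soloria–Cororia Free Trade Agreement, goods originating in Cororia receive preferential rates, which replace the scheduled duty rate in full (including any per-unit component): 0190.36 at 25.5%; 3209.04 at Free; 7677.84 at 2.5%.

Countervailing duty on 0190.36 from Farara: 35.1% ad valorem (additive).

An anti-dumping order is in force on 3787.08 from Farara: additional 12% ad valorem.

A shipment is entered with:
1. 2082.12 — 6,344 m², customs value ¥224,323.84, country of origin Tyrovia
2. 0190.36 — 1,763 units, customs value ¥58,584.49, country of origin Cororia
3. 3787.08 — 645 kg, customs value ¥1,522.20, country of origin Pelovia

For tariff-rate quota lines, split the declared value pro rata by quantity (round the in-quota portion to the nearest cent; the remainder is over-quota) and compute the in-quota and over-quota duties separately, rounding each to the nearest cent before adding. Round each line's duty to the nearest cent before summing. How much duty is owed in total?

¥52,672.12

Line 1 (2082.12, Tyrovia, 6,344 m², ¥224,323.84):
Code 2082.12 is under a tariff-rate quota (threshold 3,980 m²). In-quota: 3,980 m² at 6%; over-quota: 2,364 m² at 35%.
Pro-rata value split: in-quota = ¥224,323.84 × 3,980/6,344 = ¥140,732.80; over-quota = ¥224,323.84 − ¥140,732.80 = ¥83,591.04.
In-quota duty = ¥140,732.80 × 6% = ¥8,443.97. Over-quota duty = ¥83,591.04 × 35% = ¥29,256.86.
Line duty = ¥8,443.97 + ¥29,256.86 = ¥37,700.83.
Line 2 (0190.36, Cororia, 1,763 units, ¥58,584.49):
Base rate for 0190.36 is 31%.
Origin Cororia qualifies under the Soloria–Cororia agreement and 0190.36 is covered: preferential rate 25.5% applies instead.
The additional-duty order on 0190.36 targets Farara, not Cororia; it does not apply.
Duty = ¥58,584.49 × 25.5% = ¥14,939.04.
Line 3 (3787.08, Pelovia, 645 kg, ¥1,522.20):
Base rate for 3787.08 is ¥0.05/kg.
The additional-duty order on 3787.08 targets Farara, not Pelovia; it does not apply.
Duty = 645 × ¥0.05 = ¥32.25.
Total = ¥37,700.83 + ¥14,939.04 + ¥32.25 = ¥52,672.12.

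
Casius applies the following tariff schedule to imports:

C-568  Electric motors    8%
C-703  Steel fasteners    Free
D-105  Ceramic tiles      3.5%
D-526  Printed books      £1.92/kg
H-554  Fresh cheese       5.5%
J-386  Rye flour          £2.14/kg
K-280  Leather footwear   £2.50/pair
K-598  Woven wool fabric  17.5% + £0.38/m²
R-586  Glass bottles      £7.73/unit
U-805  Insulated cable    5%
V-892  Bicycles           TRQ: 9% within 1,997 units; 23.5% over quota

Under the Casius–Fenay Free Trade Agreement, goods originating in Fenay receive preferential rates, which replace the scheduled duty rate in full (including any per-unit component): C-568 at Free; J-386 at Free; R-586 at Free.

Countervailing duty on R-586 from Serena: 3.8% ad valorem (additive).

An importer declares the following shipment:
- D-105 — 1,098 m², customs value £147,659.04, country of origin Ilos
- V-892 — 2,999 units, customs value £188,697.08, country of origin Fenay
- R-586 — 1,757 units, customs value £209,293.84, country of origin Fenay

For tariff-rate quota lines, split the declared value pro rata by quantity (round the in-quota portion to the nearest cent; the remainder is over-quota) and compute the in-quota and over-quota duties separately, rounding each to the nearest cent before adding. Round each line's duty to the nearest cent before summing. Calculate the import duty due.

Line 1 (D-105, Ilos, 1,098 m², £147,659.04):
Base rate for D-105 is 3.5%.
Duty = £147,659.04 × 3.5% = £5,168.07.
Line 2 (V-892, Fenay, 2,999 units, £188,697.08):
Code V-892 is under a tariff-rate quota (threshold 1,997 units). In-quota: 1,997 units at 9%; over-quota: 1,002 units at 23.5%.
Pro-rata value split: in-quota = £188,697.08 × 1,997/2,999 = £125,651.24; over-quota = £188,697.08 − £125,651.24 = £63,045.84.
In-quota duty = £125,651.24 × 9% = £11,308.61. Over-quota duty = £63,045.84 × 23.5% = £14,815.77.
Line duty = £11,308.61 + £14,815.77 = £26,124.38.
Line 3 (R-586, Fenay, 1,757 units, £209,293.84):
Base rate for R-586 is £7.73/unit.
Origin Fenay qualifies under the Casius–Fenay agreement and R-586 is covered: preferential rate Free applies instead.
The additional-duty order on R-586 targets Serena, not Fenay; it does not apply.
Duty = £209,293.84 × 0% = £0.00.
Total = £5,168.07 + £26,124.38 + £0.00 = £31,292.45.

£31,292.45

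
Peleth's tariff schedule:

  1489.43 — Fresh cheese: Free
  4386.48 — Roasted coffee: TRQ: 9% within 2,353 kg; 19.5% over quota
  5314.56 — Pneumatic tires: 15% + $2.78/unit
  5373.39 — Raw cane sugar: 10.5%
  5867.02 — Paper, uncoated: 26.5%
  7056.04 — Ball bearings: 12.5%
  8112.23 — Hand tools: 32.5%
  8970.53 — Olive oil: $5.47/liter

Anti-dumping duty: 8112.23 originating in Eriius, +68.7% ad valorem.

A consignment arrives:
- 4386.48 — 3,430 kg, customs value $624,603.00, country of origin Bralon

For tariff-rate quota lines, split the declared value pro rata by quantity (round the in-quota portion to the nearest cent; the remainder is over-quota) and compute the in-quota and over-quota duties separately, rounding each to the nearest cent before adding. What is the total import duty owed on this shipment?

$76,807.05

Line 1 (4386.48, Bralon, 3,430 kg, $624,603.00):
Code 4386.48 is under a tariff-rate quota (threshold 2,353 kg). In-quota: 2,353 kg at 9%; over-quota: 1,077 kg at 19.5%.
Pro-rata value split: in-quota = $624,603.00 × 2,353/3,430 = $428,481.30; over-quota = $624,603.00 − $428,481.30 = $196,121.70.
In-quota duty = $428,481.30 × 9% = $38,563.32. Over-quota duty = $196,121.70 × 19.5% = $38,243.73.
Line duty = $38,563.32 + $38,243.73 = $76,807.05.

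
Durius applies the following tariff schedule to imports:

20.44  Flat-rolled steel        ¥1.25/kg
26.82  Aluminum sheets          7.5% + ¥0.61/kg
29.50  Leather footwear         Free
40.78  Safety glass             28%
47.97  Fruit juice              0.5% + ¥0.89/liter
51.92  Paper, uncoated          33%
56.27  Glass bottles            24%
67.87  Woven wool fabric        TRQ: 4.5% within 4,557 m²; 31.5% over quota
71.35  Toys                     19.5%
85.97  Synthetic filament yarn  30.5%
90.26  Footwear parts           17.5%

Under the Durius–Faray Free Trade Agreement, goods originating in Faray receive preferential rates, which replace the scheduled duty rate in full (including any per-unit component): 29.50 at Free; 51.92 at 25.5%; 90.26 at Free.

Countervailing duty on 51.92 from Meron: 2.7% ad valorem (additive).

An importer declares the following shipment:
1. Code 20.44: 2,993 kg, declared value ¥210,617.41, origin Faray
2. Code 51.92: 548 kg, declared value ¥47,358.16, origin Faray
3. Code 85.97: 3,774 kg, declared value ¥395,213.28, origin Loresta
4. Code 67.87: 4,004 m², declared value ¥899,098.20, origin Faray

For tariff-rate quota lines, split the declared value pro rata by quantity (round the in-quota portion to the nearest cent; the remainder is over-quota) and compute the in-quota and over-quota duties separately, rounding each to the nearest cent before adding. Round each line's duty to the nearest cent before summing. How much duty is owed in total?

Line 1 (20.44, Faray, 2,993 kg, ¥210,617.41):
Base rate for 20.44 is ¥1.25/kg.
Origin Faray is the FTA partner but 20.44 is not on the preference list; base rate stands.
Duty = 2,993 × ¥1.25 = ¥3,741.25.
Line 2 (51.92, Faray, 548 kg, ¥47,358.16):
Base rate for 51.92 is 33%.
Origin Faray qualifies under the Durius–Faray agreement and 51.92 is covered: preferential rate 25.5% applies instead.
The additional-duty order on 51.92 targets Meron, not Faray; it does not apply.
Duty = ¥47,358.16 × 25.5% = ¥12,076.33.
Line 3 (85.97, Loresta, 3,774 kg, ¥395,213.28):
Base rate for 85.97 is 30.5%.
Duty = ¥395,213.28 × 30.5% = ¥120,540.05.
Line 4 (67.87, Faray, 4,004 m², ¥899,098.20):
Code 67.87 is under a tariff-rate quota (threshold 4,557 m²). Quantity 4,004 m² is within the quota, so the in-quota rate 4.5% applies to the full value.
Duty = ¥899,098.20 × 4.5% = ¥40,459.42.
Total = ¥3,741.25 + ¥12,076.33 + ¥120,540.05 + ¥40,459.42 = ¥176,817.05.

¥176,817.05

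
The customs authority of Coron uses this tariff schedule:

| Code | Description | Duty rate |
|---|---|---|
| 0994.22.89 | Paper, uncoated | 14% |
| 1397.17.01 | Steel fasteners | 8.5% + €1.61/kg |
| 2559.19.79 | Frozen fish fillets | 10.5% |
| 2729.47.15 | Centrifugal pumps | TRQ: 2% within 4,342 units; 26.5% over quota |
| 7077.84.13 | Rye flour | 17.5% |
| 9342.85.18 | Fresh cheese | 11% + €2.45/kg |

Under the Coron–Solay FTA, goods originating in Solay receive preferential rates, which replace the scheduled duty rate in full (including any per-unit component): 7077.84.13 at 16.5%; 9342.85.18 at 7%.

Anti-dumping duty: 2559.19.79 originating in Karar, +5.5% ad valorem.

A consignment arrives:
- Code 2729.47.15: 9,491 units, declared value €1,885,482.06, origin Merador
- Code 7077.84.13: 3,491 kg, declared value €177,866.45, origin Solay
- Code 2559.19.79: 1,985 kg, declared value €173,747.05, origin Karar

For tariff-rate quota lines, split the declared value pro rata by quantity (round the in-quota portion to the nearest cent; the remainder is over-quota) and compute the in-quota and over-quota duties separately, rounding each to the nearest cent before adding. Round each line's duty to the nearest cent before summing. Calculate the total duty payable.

€345,467.71

Line 1 (2729.47.15, Merador, 9,491 units, €1,885,482.06):
Code 2729.47.15 is under a tariff-rate quota (threshold 4,342 units). In-quota: 4,342 units at 2%; over-quota: 5,149 units at 26.5%.
Pro-rata value split: in-quota = €1,885,482.06 × 4,342/9,491 = €862,581.72; over-quota = €1,885,482.06 − €862,581.72 = €1,022,900.34.
In-quota duty = €862,581.72 × 2% = €17,251.63. Over-quota duty = €1,022,900.34 × 26.5% = €271,068.59.
Line duty = €17,251.63 + €271,068.59 = €288,320.22.
Line 2 (7077.84.13, Solay, 3,491 kg, €177,866.45):
Base rate for 7077.84.13 is 17.5%.
Origin Solay qualifies under the Coron–Solay agreement and 7077.84.13 is covered: preferential rate 16.5% applies instead.
Duty = €177,866.45 × 16.5% = €29,347.96.
Line 3 (2559.19.79, Karar, 1,985 kg, €173,747.05):
Base rate for 2559.19.79 is 10.5%.
Additional duty on 2559.19.79 from Karar: +5.5%. Applied ad valorem rate: 10.5% + 5.5% = 16%.
Duty = €173,747.05 × 16% = €27,799.53.
Total = €288,320.22 + €29,347.96 + €27,799.53 = €345,467.71.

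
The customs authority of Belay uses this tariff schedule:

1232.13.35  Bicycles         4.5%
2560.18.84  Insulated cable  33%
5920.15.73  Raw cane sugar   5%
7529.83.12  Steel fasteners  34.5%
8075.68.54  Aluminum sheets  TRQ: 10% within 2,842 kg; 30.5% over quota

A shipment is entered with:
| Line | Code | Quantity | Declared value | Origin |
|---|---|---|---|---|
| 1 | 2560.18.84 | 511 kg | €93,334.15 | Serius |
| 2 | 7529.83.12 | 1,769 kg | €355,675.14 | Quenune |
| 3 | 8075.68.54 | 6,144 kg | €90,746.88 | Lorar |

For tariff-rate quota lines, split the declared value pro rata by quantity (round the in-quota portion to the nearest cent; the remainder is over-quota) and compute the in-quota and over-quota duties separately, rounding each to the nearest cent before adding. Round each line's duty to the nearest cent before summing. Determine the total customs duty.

Line 1 (2560.18.84, Serius, 511 kg, €93,334.15):
Base rate for 2560.18.84 is 33%.
Duty = €93,334.15 × 33% = €30,800.27.
Line 2 (7529.83.12, Quenune, 1,769 kg, €355,675.14):
Base rate for 7529.83.12 is 34.5%.
Duty = €355,675.14 × 34.5% = €122,707.92.
Line 3 (8075.68.54, Lorar, 6,144 kg, €90,746.88):
Code 8075.68.54 is under a tariff-rate quota (threshold 2,842 kg). In-quota: 2,842 kg at 10%; over-quota: 3,302 kg at 30.5%.
Pro-rata value split: in-quota = €90,746.88 × 2,842/6,144 = €41,976.34; over-quota = €90,746.88 − €41,976.34 = €48,770.54.
In-quota duty = €41,976.34 × 10% = €4,197.63. Over-quota duty = €48,770.54 × 30.5% = €14,875.01.
Line duty = €4,197.63 + €14,875.01 = €19,072.64.
Total = €30,800.27 + €122,707.92 + €19,072.64 = €172,580.83.

€172,580.83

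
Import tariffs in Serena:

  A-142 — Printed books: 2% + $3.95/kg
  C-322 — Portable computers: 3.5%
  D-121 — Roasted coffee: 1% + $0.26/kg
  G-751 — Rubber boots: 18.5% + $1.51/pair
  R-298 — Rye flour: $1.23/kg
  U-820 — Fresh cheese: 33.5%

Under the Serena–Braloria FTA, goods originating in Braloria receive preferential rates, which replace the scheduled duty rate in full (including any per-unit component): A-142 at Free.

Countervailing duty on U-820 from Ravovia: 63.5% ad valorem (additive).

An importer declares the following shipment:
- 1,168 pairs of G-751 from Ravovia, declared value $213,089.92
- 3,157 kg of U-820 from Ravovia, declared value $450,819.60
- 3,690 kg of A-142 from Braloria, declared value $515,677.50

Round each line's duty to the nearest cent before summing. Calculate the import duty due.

Line 1 (G-751, Ravovia, 1,168 pairs, $213,089.92):
Base rate for G-751 is 18.5% + $1.51/pair.
Duty = $213,089.92 × 18.5% + 1,168 × $1.51 = $41,185.32.
Line 2 (U-820, Ravovia, 3,157 kg, $450,819.60):
Base rate for U-820 is 33.5%.
Additional duty on U-820 from Ravovia: +63.5%. Applied ad valorem rate: 33.5% + 63.5% = 97%.
Duty = $450,819.60 × 97% = $437,295.01.
Line 3 (A-142, Braloria, 3,690 kg, $515,677.50):
Base rate for A-142 is 2% + $3.95/kg.
Origin Braloria qualifies under the Serena–Braloria agreement and A-142 is covered: preferential rate Free applies instead.
Duty = $515,677.50 × 0% = $0.00.
Total = $41,185.32 + $437,295.01 + $0.00 = $478,480.33.

$478,480.33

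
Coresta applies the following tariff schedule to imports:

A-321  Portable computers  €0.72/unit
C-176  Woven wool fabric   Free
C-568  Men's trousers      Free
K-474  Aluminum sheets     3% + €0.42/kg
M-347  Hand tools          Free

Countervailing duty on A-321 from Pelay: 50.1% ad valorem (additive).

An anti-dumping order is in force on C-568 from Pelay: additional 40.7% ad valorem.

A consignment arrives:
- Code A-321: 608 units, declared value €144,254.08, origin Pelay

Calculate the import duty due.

Line 1 (A-321, Pelay, 608 units, €144,254.08):
Base rate for A-321 is €0.72/unit.
Additional duty on A-321 from Pelay: +50.1% ad valorem. Applied ad valorem rate = 50.1%.
Duty = €144,254.08 × 50.1% + 608 × €0.72 = €72,709.05.

€72,709.05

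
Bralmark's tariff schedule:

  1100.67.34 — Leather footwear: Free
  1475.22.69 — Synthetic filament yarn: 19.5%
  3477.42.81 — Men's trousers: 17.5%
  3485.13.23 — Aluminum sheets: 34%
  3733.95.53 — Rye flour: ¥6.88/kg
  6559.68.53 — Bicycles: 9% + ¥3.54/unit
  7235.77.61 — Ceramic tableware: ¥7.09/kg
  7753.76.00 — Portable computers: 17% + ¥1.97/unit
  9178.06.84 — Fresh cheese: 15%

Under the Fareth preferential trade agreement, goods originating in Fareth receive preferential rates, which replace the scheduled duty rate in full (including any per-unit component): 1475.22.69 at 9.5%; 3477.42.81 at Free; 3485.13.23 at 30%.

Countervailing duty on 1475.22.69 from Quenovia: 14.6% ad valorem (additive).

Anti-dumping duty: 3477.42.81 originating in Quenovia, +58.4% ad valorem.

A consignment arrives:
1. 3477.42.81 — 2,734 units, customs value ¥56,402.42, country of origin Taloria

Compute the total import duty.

Line 1 (3477.42.81, Taloria, 2,734 units, ¥56,402.42):
Base rate for 3477.42.81 is 17.5%.
3477.42.81 has an FTA preferential rate, but origin Taloria is not Fareth; base rate stands.
The additional-duty order on 3477.42.81 targets Quenovia, not Taloria; it does not apply.
Duty = ¥56,402.42 × 17.5% = ¥9,870.42.

¥9,870.42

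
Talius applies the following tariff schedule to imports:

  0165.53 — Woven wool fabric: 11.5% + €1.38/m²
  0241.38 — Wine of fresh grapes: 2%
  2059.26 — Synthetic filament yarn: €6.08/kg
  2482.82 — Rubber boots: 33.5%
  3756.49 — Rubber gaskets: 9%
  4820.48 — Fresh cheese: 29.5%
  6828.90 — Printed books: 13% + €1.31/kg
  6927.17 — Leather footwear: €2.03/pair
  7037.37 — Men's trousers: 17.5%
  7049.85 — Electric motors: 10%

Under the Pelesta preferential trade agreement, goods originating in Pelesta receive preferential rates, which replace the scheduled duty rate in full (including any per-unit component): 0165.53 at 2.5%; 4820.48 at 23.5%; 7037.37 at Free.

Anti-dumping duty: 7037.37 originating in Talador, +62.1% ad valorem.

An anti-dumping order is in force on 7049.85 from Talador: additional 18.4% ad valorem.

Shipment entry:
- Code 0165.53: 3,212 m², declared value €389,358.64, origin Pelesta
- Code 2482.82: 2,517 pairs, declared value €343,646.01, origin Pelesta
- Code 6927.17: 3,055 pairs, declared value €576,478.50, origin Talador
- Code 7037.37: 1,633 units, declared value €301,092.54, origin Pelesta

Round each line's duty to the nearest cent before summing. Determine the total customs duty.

€131,057.03

Line 1 (0165.53, Pelesta, 3,212 m², €389,358.64):
Base rate for 0165.53 is 11.5% + €1.38/m².
Origin Pelesta qualifies under the Talius–Pelesta agreement and 0165.53 is covered: preferential rate 2.5% applies instead.
Duty = €389,358.64 × 2.5% = €9,733.97.
Line 2 (2482.82, Pelesta, 2,517 pairs, €343,646.01):
Base rate for 2482.82 is 33.5%.
Origin Pelesta is the FTA partner but 2482.82 is not on the preference list; base rate stands.
Duty = €343,646.01 × 33.5% = €115,121.41.
Line 3 (6927.17, Talador, 3,055 pairs, €576,478.50):
Base rate for 6927.17 is €2.03/pair.
Duty = 3,055 × €2.03 = €6,201.65.
Line 4 (7037.37, Pelesta, 1,633 units, €301,092.54):
Base rate for 7037.37 is 17.5%.
Origin Pelesta qualifies under the Talius–Pelesta agreement and 7037.37 is covered: preferential rate Free applies instead.
The additional-duty order on 7037.37 targets Talador, not Pelesta; it does not apply.
Duty = €301,092.54 × 0% = €0.00.
Total = €9,733.97 + €115,121.41 + €6,201.65 + €0.00 = €131,057.03.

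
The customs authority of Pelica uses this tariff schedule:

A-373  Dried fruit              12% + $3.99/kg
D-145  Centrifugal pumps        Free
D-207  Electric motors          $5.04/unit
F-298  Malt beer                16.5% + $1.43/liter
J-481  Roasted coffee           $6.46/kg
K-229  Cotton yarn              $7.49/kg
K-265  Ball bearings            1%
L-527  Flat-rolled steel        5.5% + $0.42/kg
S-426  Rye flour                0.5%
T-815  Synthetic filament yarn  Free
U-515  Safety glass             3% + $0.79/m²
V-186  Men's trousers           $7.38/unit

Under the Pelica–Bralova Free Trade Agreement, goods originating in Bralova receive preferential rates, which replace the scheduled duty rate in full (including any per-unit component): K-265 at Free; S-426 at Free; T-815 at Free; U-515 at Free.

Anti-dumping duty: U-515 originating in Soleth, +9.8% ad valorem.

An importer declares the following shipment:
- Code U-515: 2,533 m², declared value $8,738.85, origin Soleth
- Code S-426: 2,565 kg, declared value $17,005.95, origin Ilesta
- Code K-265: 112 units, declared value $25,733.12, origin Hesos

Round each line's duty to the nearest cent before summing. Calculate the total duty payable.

$3,462.00

Line 1 (U-515, Soleth, 2,533 m², $8,738.85):
Base rate for U-515 is 3% + $0.79/m².
U-515 has an FTA preferential rate, but origin Soleth is not Bralova; base rate stands.
Additional duty on U-515 from Soleth: +9.8%. Applied ad valorem rate: 3% + 9.8% = 12.8%.
Duty = $8,738.85 × 12.8% + 2,533 × $0.79 = $3,119.64.
Line 2 (S-426, Ilesta, 2,565 kg, $17,005.95):
Base rate for S-426 is 0.5%.
S-426 has an FTA preferential rate, but origin Ilesta is not Bralova; base rate stands.
Duty = $17,005.95 × 0.5% = $85.03.
Line 3 (K-265, Hesos, 112 units, $25,733.12):
Base rate for K-265 is 1%.
K-265 has an FTA preferential rate, but origin Hesos is not Bralova; base rate stands.
Duty = $25,733.12 × 1% = $257.33.
Total = $3,119.64 + $85.03 + $257.33 = $3,462.00.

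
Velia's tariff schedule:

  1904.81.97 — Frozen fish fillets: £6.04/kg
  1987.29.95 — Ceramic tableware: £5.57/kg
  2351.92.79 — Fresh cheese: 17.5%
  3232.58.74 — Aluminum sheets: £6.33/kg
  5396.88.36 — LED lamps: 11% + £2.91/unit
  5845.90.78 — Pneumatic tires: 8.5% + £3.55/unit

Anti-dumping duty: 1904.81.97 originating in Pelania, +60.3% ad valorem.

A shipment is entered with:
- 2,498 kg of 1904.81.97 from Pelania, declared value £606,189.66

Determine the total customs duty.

£380,620.28

Line 1 (1904.81.97, Pelania, 2,498 kg, £606,189.66):
Base rate for 1904.81.97 is £6.04/kg.
Additional duty on 1904.81.97 from Pelania: +60.3% ad valorem. Applied ad valorem rate = 60.3%.
Duty = £606,189.66 × 60.3% + 2,498 × £6.04 = £380,620.28.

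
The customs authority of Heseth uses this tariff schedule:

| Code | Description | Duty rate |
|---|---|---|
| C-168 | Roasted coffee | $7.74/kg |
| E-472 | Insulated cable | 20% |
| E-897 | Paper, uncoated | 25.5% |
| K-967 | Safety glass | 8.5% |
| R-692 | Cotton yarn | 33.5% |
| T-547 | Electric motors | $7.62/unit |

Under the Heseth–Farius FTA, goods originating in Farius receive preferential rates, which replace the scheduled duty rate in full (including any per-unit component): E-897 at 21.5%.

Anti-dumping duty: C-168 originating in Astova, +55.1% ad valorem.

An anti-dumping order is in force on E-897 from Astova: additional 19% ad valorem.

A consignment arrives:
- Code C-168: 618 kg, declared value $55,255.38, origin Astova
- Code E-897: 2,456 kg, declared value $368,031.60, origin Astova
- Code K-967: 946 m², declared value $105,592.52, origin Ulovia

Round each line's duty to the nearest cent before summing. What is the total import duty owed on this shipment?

$207,978.45

Line 1 (C-168, Astova, 618 kg, $55,255.38):
Base rate for C-168 is $7.74/kg.
Additional duty on C-168 from Astova: +55.1% ad valorem. Applied ad valorem rate = 55.1%.
Duty = $55,255.38 × 55.1% + 618 × $7.74 = $35,229.03.
Line 2 (E-897, Astova, 2,456 kg, $368,031.60):
Base rate for E-897 is 25.5%.
E-897 has an FTA preferential rate, but origin Astova is not Farius; base rate stands.
Additional duty on E-897 from Astova: +19%. Applied ad valorem rate: 25.5% + 19% = 44.5%.
Duty = $368,031.60 × 44.5% = $163,774.06.
Line 3 (K-967, Ulovia, 946 m², $105,592.52):
Base rate for K-967 is 8.5%.
Duty = $105,592.52 × 8.5% = $8,975.36.
Total = $35,229.03 + $163,774.06 + $8,975.36 = $207,978.45.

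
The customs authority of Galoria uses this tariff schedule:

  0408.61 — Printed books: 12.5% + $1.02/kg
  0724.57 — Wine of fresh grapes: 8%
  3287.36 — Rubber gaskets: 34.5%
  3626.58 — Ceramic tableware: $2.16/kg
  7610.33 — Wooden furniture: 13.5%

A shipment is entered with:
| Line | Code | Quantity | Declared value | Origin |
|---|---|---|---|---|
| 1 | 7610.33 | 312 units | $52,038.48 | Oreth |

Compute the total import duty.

Line 1 (7610.33, Oreth, 312 units, $52,038.48):
Base rate for 7610.33 is 13.5%.
Duty = $52,038.48 × 13.5% = $7,025.19.

$7,025.19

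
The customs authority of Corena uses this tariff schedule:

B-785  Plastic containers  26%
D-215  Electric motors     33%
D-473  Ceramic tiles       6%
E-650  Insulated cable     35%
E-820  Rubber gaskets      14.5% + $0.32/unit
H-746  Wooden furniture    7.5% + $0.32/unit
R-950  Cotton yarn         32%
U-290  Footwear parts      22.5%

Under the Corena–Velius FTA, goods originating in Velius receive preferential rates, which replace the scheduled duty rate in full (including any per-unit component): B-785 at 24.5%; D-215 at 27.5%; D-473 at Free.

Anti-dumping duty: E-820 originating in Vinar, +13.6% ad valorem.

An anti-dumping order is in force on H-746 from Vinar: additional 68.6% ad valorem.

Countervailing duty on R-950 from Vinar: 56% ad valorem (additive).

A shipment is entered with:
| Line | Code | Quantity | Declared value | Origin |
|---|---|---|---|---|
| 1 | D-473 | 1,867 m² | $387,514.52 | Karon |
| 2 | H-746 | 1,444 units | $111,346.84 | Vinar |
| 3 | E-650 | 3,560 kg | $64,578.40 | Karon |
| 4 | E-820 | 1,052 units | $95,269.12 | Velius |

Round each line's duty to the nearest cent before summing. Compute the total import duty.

$145,201.00

Line 1 (D-473, Karon, 1,867 m², $387,514.52):
Base rate for D-473 is 6%.
D-473 has an FTA preferential rate, but origin Karon is not Velius; base rate stands.
Duty = $387,514.52 × 6% = $23,250.87.
Line 2 (H-746, Vinar, 1,444 units, $111,346.84):
Base rate for H-746 is 7.5% + $0.32/unit.
Additional duty on H-746 from Vinar: +68.6%. Applied ad valorem rate: 7.5% + 68.6% = 76.1%.
Duty = $111,346.84 × 76.1% + 1,444 × $0.32 = $85,197.03.
Line 3 (E-650, Karon, 3,560 kg, $64,578.40):
Base rate for E-650 is 35%.
Duty = $64,578.40 × 35% = $22,602.44.
Line 4 (E-820, Velius, 1,052 units, $95,269.12):
Base rate for E-820 is 14.5% + $0.32/unit.
Origin Velius is the FTA partner but E-820 is not on the preference list; base rate stands.
The additional-duty order on E-820 targets Vinar, not Velius; it does not apply.
Duty = $95,269.12 × 14.5% + 1,052 × $0.32 = $14,150.66.
Total = $23,250.87 + $85,197.03 + $22,602.44 + $14,150.66 = $145,201.00.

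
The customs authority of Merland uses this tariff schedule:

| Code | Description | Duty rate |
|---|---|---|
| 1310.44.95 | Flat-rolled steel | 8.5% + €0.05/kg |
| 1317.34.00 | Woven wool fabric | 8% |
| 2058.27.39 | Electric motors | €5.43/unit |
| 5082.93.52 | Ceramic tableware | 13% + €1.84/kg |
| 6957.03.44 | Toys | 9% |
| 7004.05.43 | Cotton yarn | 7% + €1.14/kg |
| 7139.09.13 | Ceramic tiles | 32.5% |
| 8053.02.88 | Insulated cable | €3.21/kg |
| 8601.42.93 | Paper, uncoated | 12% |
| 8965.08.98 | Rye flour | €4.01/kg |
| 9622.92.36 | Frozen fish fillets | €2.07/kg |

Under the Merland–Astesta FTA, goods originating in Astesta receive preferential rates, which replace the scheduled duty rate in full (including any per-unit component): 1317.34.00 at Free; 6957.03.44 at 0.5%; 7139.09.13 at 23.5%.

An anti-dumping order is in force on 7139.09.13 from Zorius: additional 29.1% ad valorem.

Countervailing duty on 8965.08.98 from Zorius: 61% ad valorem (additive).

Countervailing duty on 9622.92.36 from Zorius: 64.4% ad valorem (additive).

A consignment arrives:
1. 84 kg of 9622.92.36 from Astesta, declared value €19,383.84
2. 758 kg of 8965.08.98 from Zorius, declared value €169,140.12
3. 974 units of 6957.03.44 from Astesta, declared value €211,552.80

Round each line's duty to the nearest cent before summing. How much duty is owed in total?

Line 1 (9622.92.36, Astesta, 84 kg, €19,383.84):
Base rate for 9622.92.36 is €2.07/kg.
Origin Astesta is the FTA partner but 9622.92.36 is not on the preference list; base rate stands.
The additional-duty order on 9622.92.36 targets Zorius, not Astesta; it does not apply.
Duty = 84 × €2.07 = €173.88.
Line 2 (8965.08.98, Zorius, 758 kg, €169,140.12):
Base rate for 8965.08.98 is €4.01/kg.
Additional duty on 8965.08.98 from Zorius: +61% ad valorem. Applied ad valorem rate = 61%.
Duty = €169,140.12 × 61% + 758 × €4.01 = €106,215.05.
Line 3 (6957.03.44, Astesta, 974 units, €211,552.80):
Base rate for 6957.03.44 is 9%.
Origin Astesta qualifies under the Merland–Astesta agreement and 6957.03.44 is covered: preferential rate 0.5% applies instead.
Duty = €211,552.80 × 0.5% = €1,057.76.
Total = €173.88 + €106,215.05 + €1,057.76 = €107,446.69.

€107,446.69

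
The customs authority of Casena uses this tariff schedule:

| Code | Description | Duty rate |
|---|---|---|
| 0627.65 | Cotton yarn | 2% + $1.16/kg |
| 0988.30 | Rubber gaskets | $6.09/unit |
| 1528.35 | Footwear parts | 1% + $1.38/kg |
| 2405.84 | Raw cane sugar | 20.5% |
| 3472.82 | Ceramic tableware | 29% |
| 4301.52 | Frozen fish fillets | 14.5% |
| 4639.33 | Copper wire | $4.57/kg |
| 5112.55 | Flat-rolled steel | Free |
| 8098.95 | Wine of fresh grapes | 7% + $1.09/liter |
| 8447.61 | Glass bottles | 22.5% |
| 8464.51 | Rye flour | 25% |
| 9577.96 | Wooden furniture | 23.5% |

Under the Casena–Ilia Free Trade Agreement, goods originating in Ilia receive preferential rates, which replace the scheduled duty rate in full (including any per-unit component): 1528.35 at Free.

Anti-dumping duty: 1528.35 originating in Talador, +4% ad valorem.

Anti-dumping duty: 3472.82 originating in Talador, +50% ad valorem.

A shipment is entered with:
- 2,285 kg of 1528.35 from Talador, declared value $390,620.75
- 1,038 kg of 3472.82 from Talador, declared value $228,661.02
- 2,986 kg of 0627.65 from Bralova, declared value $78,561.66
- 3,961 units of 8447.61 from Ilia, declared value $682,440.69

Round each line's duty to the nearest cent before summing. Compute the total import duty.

Line 1 (1528.35, Talador, 2,285 kg, $390,620.75):
Base rate for 1528.35 is 1% + $1.38/kg.
1528.35 has an FTA preferential rate, but origin Talador is not Ilia; base rate stands.
Additional duty on 1528.35 from Talador: +4%. Applied ad valorem rate: 1% + 4% = 5%.
Duty = $390,620.75 × 5% + 2,285 × $1.38 = $22,684.34.
Line 2 (3472.82, Talador, 1,038 kg, $228,661.02):
Base rate for 3472.82 is 29%.
Additional duty on 3472.82 from Talador: +50%. Applied ad valorem rate: 29% + 50% = 79%.
Duty = $228,661.02 × 79% = $180,642.21.
Line 3 (0627.65, Bralova, 2,986 kg, $78,561.66):
Base rate for 0627.65 is 2% + $1.16/kg.
Duty = $78,561.66 × 2% + 2,986 × $1.16 = $5,034.99.
Line 4 (8447.61, Ilia, 3,961 units, $682,440.69):
Base rate for 8447.61 is 22.5%.
Origin Ilia is the FTA partner but 8447.61 is not on the preference list; base rate stands.
Duty = $682,440.69 × 22.5% = $153,549.16.
Total = $22,684.34 + $180,642.21 + $5,034.99 + $153,549.16 = $361,910.70.

$361,910.70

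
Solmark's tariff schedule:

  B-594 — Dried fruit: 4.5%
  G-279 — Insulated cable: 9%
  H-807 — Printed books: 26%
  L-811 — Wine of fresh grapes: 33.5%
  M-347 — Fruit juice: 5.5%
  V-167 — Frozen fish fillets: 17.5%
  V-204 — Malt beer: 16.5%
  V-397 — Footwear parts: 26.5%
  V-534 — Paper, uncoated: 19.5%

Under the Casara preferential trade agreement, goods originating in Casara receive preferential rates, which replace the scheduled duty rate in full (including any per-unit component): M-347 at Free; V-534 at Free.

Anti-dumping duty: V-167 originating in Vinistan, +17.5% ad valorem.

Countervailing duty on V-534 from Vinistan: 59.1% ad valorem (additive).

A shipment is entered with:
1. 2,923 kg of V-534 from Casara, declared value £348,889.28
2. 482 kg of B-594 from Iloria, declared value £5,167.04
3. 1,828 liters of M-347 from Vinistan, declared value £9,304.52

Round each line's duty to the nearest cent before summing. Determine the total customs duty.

£744.27

Line 1 (V-534, Casara, 2,923 kg, £348,889.28):
Base rate for V-534 is 19.5%.
Origin Casara qualifies under the Solmark–Casara agreement and V-534 is covered: preferential rate Free applies instead.
The additional-duty order on V-534 targets Vinistan, not Casara; it does not apply.
Duty = £348,889.28 × 0% = £0.00.
Line 2 (B-594, Iloria, 482 kg, £5,167.04):
Base rate for B-594 is 4.5%.
Duty = £5,167.04 × 4.5% = £232.52.
Line 3 (M-347, Vinistan, 1,828 liters, £9,304.52):
Base rate for M-347 is 5.5%.
M-347 has an FTA preferential rate, but origin Vinistan is not Casara; base rate stands.
Duty = £9,304.52 × 5.5% = £511.75.
Total = £0.00 + £232.52 + £511.75 = £744.27.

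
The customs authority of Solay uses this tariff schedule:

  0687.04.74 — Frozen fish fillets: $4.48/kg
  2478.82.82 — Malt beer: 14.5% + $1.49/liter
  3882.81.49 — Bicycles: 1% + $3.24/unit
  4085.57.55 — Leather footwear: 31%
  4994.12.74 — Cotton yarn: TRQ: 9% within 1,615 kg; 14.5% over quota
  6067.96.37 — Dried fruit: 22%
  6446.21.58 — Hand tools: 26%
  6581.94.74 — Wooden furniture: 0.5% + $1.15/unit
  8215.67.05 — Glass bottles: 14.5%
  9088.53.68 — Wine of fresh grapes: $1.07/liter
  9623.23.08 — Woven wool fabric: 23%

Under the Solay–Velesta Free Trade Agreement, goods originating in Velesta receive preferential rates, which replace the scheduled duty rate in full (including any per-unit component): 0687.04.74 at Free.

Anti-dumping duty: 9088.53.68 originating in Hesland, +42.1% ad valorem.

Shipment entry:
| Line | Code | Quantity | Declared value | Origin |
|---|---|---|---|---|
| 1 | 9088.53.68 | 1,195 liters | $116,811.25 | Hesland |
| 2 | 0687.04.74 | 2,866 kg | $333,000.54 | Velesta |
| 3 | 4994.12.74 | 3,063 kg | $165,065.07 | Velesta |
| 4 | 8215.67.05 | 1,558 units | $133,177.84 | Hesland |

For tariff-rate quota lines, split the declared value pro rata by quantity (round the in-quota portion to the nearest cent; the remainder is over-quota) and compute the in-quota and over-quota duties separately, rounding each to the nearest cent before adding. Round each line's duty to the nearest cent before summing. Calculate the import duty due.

Line 1 (9088.53.68, Hesland, 1,195 liters, $116,811.25):
Base rate for 9088.53.68 is $1.07/liter.
Additional duty on 9088.53.68 from Hesland: +42.1% ad valorem. Applied ad valorem rate = 42.1%.
Duty = $116,811.25 × 42.1% + 1,195 × $1.07 = $50,456.19.
Line 2 (0687.04.74, Velesta, 2,866 kg, $333,000.54):
Base rate for 0687.04.74 is $4.48/kg.
Origin Velesta qualifies under the Solay–Velesta agreement and 0687.04.74 is covered: preferential rate Free applies instead.
Duty = $333,000.54 × 0% = $0.00.
Line 3 (4994.12.74, Velesta, 3,063 kg, $165,065.07):
Code 4994.12.74 is under a tariff-rate quota (threshold 1,615 kg). In-quota: 1,615 kg at 9%; over-quota: 1,448 kg at 14.5%.
Pro-rata value split: in-quota = $165,065.07 × 1,615/3,063 = $87,032.35; over-quota = $165,065.07 − $87,032.35 = $78,032.72.
In-quota duty = $87,032.35 × 9% = $7,832.91. Over-quota duty = $78,032.72 × 14.5% = $11,314.74.
Line duty = $7,832.91 + $11,314.74 = $19,147.65.
Line 4 (8215.67.05, Hesland, 1,558 units, $133,177.84):
Base rate for 8215.67.05 is 14.5%.
Duty = $133,177.84 × 14.5% = $19,310.79.
Total = $50,456.19 + $0.00 + $19,147.65 + $19,310.79 = $88,914.63.

$88,914.63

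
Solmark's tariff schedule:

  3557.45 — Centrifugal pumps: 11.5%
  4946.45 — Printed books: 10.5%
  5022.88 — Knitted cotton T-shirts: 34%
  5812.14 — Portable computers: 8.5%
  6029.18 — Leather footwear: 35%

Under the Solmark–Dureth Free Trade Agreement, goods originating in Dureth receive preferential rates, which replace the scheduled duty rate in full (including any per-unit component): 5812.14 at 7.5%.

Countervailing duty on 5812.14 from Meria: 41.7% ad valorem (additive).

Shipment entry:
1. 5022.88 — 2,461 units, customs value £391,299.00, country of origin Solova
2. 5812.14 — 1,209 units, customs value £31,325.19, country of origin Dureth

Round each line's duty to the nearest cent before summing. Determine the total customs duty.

£135,391.05

Line 1 (5022.88, Solova, 2,461 units, £391,299.00):
Base rate for 5022.88 is 34%.
Duty = £391,299.00 × 34% = £133,041.66.
Line 2 (5812.14, Dureth, 1,209 units, £31,325.19):
Base rate for 5812.14 is 8.5%.
Origin Dureth qualifies under the Solmark–Dureth agreement and 5812.14 is covered: preferential rate 7.5% applies instead.
The additional-duty order on 5812.14 targets Meria, not Dureth; it does not apply.
Duty = £31,325.19 × 7.5% = £2,349.39.
Total = £133,041.66 + £2,349.39 = £135,391.05.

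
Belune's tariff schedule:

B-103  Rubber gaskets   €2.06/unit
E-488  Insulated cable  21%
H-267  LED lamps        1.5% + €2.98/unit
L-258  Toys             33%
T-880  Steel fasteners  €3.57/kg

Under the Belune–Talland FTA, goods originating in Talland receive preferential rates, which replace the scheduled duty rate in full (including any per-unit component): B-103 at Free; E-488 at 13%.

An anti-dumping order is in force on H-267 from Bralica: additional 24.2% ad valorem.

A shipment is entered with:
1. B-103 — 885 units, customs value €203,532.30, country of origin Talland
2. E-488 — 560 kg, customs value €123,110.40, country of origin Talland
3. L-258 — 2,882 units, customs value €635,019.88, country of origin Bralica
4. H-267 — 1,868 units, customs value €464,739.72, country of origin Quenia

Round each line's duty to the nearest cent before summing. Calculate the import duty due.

€238,098.65

Line 1 (B-103, Talland, 885 units, €203,532.30):
Base rate for B-103 is €2.06/unit.
Origin Talland qualifies under the Belune–Talland agreement and B-103 is covered: preferential rate Free applies instead.
Duty = €203,532.30 × 0% = €0.00.
Line 2 (E-488, Talland, 560 kg, €123,110.40):
Base rate for E-488 is 21%.
Origin Talland qualifies under the Belune–Talland agreement and E-488 is covered: preferential rate 13% applies instead.
Duty = €123,110.40 × 13% = €16,004.35.
Line 3 (L-258, Bralica, 2,882 units, €635,019.88):
Base rate for L-258 is 33%.
Duty = €635,019.88 × 33% = €209,556.56.
Line 4 (H-267, Quenia, 1,868 units, €464,739.72):
Base rate for H-267 is 1.5% + €2.98/unit.
The additional-duty order on H-267 targets Bralica, not Quenia; it does not apply.
Duty = €464,739.72 × 1.5% + 1,868 × €2.98 = €12,537.74.
Total = €0.00 + €16,004.35 + €209,556.56 + €12,537.74 = €238,098.65.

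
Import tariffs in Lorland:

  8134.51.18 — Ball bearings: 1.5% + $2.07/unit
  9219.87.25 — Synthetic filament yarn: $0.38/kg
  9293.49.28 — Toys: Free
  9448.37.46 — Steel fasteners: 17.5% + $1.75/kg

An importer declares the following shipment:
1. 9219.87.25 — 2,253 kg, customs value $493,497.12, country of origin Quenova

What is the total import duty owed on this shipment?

Line 1 (9219.87.25, Quenova, 2,253 kg, $493,497.12):
Base rate for 9219.87.25 is $0.38/kg.
Duty = 2,253 × $0.38 = $856.14.

$856.14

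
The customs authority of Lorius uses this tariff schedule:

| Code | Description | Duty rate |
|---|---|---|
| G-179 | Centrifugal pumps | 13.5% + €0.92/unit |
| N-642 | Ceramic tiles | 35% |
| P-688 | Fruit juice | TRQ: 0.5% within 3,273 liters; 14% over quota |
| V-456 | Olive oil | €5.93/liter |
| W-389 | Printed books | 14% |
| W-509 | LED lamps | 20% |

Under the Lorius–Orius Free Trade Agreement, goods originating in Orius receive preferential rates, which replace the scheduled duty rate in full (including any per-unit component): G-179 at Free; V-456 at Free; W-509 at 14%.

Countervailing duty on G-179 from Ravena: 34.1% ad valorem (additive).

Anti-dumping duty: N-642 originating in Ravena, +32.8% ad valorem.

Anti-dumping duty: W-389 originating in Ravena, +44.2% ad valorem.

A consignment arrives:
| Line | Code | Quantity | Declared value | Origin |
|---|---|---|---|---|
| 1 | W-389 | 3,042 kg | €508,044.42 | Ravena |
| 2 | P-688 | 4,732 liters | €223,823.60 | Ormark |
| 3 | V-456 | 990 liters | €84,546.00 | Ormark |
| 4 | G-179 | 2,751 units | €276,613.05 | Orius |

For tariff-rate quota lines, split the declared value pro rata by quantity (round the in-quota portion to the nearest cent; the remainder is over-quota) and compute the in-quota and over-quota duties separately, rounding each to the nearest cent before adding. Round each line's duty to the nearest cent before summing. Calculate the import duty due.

Line 1 (W-389, Ravena, 3,042 kg, €508,044.42):
Base rate for W-389 is 14%.
Additional duty on W-389 from Ravena: +44.2%. Applied ad valorem rate: 14% + 44.2% = 58.2%.
Duty = €508,044.42 × 58.2% = €295,681.85.
Line 2 (P-688, Ormark, 4,732 liters, €223,823.60):
Code P-688 is under a tariff-rate quota (threshold 3,273 liters). In-quota: 3,273 liters at 0.5%; over-quota: 1,459 liters at 14%.
Pro-rata value split: in-quota = €223,823.60 × 3,273/4,732 = €154,812.90; over-quota = €223,823.60 − €154,812.90 = €69,010.70.
In-quota duty = €154,812.90 × 0.5% = €774.06. Over-quota duty = €69,010.70 × 14% = €9,661.50.
Line duty = €774.06 + €9,661.50 = €10,435.56.
Line 3 (V-456, Ormark, 990 liters, €84,546.00):
Base rate for V-456 is €5.93/liter.
V-456 has an FTA preferential rate, but origin Ormark is not Orius; base rate stands.
Duty = 990 × €5.93 = €5,870.70.
Line 4 (G-179, Orius, 2,751 units, €276,613.05):
Base rate for G-179 is 13.5% + €0.92/unit.
Origin Orius qualifies under the Lorius–Orius agreement and G-179 is covered: preferential rate Free applies instead.
The additional-duty order on G-179 targets Ravena, not Orius; it does not apply.
Duty = €276,613.05 × 0% = €0.00.
Total = €295,681.85 + €10,435.56 + €5,870.70 + €0.00 = €311,988.11.

€311,988.11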